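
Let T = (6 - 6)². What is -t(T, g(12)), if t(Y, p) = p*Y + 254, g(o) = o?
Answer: -254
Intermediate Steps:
T = 0 (T = 0² = 0)
t(Y, p) = 254 + Y*p (t(Y, p) = Y*p + 254 = 254 + Y*p)
-t(T, g(12)) = -(254 + 0*12) = -(254 + 0) = -1*254 = -254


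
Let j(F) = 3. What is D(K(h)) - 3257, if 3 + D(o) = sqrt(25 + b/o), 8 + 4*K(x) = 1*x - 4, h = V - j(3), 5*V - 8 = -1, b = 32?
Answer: -3260 + sqrt(4505)/17 ≈ -3256.1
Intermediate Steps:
V = 7/5 (V = 8/5 + (1/5)*(-1) = 8/5 - 1/5 = 7/5 ≈ 1.4000)
h = -8/5 (h = 7/5 - 1*3 = 7/5 - 3 = -8/5 ≈ -1.6000)
K(x) = -3 + x/4 (K(x) = -2 + (1*x - 4)/4 = -2 + (x - 4)/4 = -2 + (-4 + x)/4 = -2 + (-1 + x/4) = -3 + x/4)
D(o) = -3 + sqrt(25 + 32/o)
D(K(h)) - 3257 = (-3 + sqrt(25 + 32/(-3 + (1/4)*(-8/5)))) - 3257 = (-3 + sqrt(25 + 32/(-3 - 2/5))) - 3257 = (-3 + sqrt(25 + 32/(-17/5))) - 3257 = (-3 + sqrt(25 + 32*(-5/17))) - 3257 = (-3 + sqrt(25 - 160/17)) - 3257 = (-3 + sqrt(265/17)) - 3257 = (-3 + sqrt(4505)/17) - 3257 = -3260 + sqrt(4505)/17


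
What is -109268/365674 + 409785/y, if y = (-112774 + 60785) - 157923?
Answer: -4546957487/2019983176 ≈ -2.2510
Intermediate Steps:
y = -209912 (y = -51989 - 157923 = -209912)
-109268/365674 + 409785/y = -109268/365674 + 409785/(-209912) = -109268*1/365674 + 409785*(-1/209912) = -54634/182837 - 409785/209912 = -4546957487/2019983176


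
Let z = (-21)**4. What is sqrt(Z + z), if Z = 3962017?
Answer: sqrt(4156498) ≈ 2038.8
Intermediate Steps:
z = 194481
sqrt(Z + z) = sqrt(3962017 + 194481) = sqrt(4156498)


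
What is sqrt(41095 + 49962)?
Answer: sqrt(91057) ≈ 301.76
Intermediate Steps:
sqrt(41095 + 49962) = sqrt(91057)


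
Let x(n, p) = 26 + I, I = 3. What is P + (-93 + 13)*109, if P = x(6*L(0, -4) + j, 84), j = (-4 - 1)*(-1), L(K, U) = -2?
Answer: -8691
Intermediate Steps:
j = 5 (j = -5*(-1) = 5)
x(n, p) = 29 (x(n, p) = 26 + 3 = 29)
P = 29
P + (-93 + 13)*109 = 29 + (-93 + 13)*109 = 29 - 80*109 = 29 - 8720 = -8691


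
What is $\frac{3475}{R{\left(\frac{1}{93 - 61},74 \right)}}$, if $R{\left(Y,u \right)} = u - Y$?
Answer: $\frac{111200}{2367} \approx 46.979$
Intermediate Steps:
$\frac{3475}{R{\left(\frac{1}{93 - 61},74 \right)}} = \frac{3475}{74 - \frac{1}{93 - 61}} = \frac{3475}{74 - \frac{1}{32}} = \frac{3475}{\frac{2367}{32}} = 3475 \cdot \frac{32}{2367} = \frac{111200}{2367}$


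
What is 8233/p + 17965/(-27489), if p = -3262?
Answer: -40702681/12809874 ≈ -3.1774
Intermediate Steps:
8233/p + 17965/(-27489) = 8233/(-3262) + 17965/(-27489) = 8233*(-1/3262) + 17965*(-1/27489) = -8233/3262 - 17965/27489 = -40702681/12809874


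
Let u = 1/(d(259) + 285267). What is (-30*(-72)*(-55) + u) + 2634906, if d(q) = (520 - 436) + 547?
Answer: 719349673189/285898 ≈ 2.5161e+6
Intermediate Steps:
d(q) = 631 (d(q) = 84 + 547 = 631)
u = 1/285898 (u = 1/(631 + 285267) = 1/285898 ≈ 3.4977e-6)
(-30*(-72)*(-55) + u) + 2634906 = (-30*(-72)*(-55) + 1/285898) + 2634906 = (2160*(-55) + 1/285898) + 2634906 = (-118800 + 1/285898) + 2634906 = -33964682399/285898 + 2634906 = 719349673189/285898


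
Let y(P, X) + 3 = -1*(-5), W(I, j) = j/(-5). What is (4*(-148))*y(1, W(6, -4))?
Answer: -1184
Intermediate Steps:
W(I, j) = -j/5 (W(I, j) = j*(-⅕) = -j/5)
y(P, X) = 2 (y(P, X) = -3 - 1*(-5) = -3 + 5 = 2)
(4*(-148))*y(1, W(6, -4)) = (4*(-148))*2 = -592*2 = -1184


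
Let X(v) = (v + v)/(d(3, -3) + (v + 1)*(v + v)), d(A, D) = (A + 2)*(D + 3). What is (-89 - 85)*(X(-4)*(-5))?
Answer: -290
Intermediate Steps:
d(A, D) = (2 + A)*(3 + D)
X(v) = 1/(1 + v) (X(v) = (v + v)/((6 + 2*(-3) + 3*3 + 3*(-3)) + (v + 1)*(v + v)) = (2*v)/((6 - 6 + 9 - 9) + (1 + v)*(2*v)) = (2*v)/(0 + 2*v*(1 + v)) = (2*v)/((2*v*(1 + v))) = (2*v)*(1/(2*v*(1 + v))) = 1/(1 + v))
(-89 - 85)*(X(-4)*(-5)) = (-89 - 85)*(-5/(1 - 4)) = -174*(-5)/(-3) = -(-58)*(-5) = -174*5/3 = -290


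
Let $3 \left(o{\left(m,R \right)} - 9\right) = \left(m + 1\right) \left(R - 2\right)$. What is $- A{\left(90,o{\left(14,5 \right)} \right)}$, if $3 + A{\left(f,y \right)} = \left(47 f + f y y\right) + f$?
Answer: $-56157$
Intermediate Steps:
$o{\left(m,R \right)} = 9 + \frac{\left(1 + m\right) \left(-2 + R\right)}{3}$ ($o{\left(m,R \right)} = 9 + \frac{\left(m + 1\right) \left(R - 2\right)}{3} = 9 + \frac{\left(1 + m\right) \left(-2 + R\right)}{3}$)
$A{\left(f,y \right)} = -3 + 48 f + f y^{2}$ ($A{\left(f,y \right)} = -3 + \left(\left(47 f + f y y\right) + f\right) = -3 + \left(\left(47 f + f y^{2}\right) + f\right) = -3 + \left(48 f + f y^{2}\right) = -3 + 48 f + f y^{2}$)
$- A{\left(90,o{\left(14,5 \right)} \right)} = - (-3 + 48 \cdot 90 + 90 \left(\frac{25}{3} - \frac{28}{3} + \frac{1}{3} \cdot 5 + \frac{1}{3} \cdot 5 \cdot 14\right)^{2}) = - (-3 + 4320 + 90 \left(\frac{25}{3} - \frac{28}{3} + \frac{5}{3} + \frac{70}{3}\right)^{2}) = - (-3 + 4320 + 90 \cdot 24^{2}) = - (-3 + 4320 + 90 \cdot 576) = - (-3 + 4320 + 51840) = \left(-1\right) 56157 = -56157$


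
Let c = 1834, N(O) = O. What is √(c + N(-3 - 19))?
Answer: 2*√453 ≈ 42.568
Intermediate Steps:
√(c + N(-3 - 19)) = √(1834 + (-3 - 19)) = √(1834 - 22) = √1812 = 2*√453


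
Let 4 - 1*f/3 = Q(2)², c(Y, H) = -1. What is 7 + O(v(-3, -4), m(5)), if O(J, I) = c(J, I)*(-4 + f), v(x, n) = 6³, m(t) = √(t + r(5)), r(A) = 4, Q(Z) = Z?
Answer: 11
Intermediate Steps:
m(t) = √(4 + t) (m(t) = √(t + 4) = √(4 + t))
v(x, n) = 216
f = 0 (f = 12 - 3*2² = 12 - 3*4 = 12 - 12 = 0)
O(J, I) = 4 (O(J, I) = -(-4 + 0) = -1*(-4) = 4)
7 + O(v(-3, -4), m(5)) = 7 + 4 = 11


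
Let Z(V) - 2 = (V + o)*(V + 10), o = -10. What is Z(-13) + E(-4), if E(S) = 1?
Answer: 72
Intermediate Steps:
Z(V) = 2 + (-10 + V)*(10 + V) (Z(V) = 2 + (V - 10)*(V + 10) = 2 + (-10 + V)*(10 + V))
Z(-13) + E(-4) = (-98 + (-13)**2) + 1 = (-98 + 169) + 1 = 71 + 1 = 72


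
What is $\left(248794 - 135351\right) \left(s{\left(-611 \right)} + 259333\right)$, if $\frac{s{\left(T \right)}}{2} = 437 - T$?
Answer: $29657290047$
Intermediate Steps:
$s{\left(T \right)} = 874 - 2 T$ ($s{\left(T \right)} = 2 \left(437 - T\right) = 874 - 2 T$)
$\left(248794 - 135351\right) \left(s{\left(-611 \right)} + 259333\right) = \left(248794 - 135351\right) \left(\left(874 - -1222\right) + 259333\right) = 113443 \left(\left(874 + 1222\right) + 259333\right) = 113443 \left(2096 + 259333\right) = 113443 \cdot 261429 = 29657290047$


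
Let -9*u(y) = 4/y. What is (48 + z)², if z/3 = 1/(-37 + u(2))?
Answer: 257698809/112225 ≈ 2296.3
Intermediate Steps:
u(y) = -4/(9*y)
z = -27/335 (z = 3/(-37 - 4/9/2) = 3/(-37 - 4/9*½) = 3/(-37 - 2/9) = 3/(-335/9) = 3*(-9/335) = -27/335 ≈ -0.080597)
(48 + z)² = (48 - 27/335)² = (16053/335)² = 257698809/112225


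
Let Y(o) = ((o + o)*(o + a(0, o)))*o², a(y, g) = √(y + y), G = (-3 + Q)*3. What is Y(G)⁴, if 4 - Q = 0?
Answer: 688747536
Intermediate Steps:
Q = 4 (Q = 4 - 1*0 = 4 + 0 = 4)
G = 3 (G = (-3 + 4)*3 = 1*3 = 3)
a(y, g) = √2*√y (a(y, g) = √(2*y) = √2*√y)
Y(o) = 2*o⁴ (Y(o) = ((o + o)*(o + √2*√0))*o² = ((2*o)*(o + √2*0))*o² = ((2*o)*(o + 0))*o² = ((2*o)*o)*o² = (2*o²)*o² = 2*o⁴)
Y(G)⁴ = (2*3⁴)⁴ = (2*81)⁴ = 162⁴ = 688747536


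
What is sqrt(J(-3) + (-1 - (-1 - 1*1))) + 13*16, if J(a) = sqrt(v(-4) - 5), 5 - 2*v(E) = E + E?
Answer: 208 + sqrt(4 + 2*sqrt(6))/2 ≈ 209.49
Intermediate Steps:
v(E) = 5/2 - E (v(E) = 5/2 - (E + E)/2 = 5/2 - E)
J(a) = sqrt(6)/2 (J(a) = sqrt((5/2 - 1*(-4)) - 5) = sqrt((5/2 + 4) - 5) = sqrt(13/2 - 5) = sqrt(3/2) = sqrt(6)/2)
sqrt(J(-3) + (-1 - (-1 - 1*1))) + 13*16 = sqrt(sqrt(6)/2 + (-1 - (-1 - 1*1))) + 13*16 = sqrt(sqrt(6)/2 + (-1 - (-1 - 1))) + 208 = sqrt(sqrt(6)/2 + (-1 - 1*(-2))) + 208 = sqrt(sqrt(6)/2 + (-1 + 2)) + 208 = sqrt(sqrt(6)/2 + 1) + 208 = sqrt(1 + sqrt(6)/2) + 208 = 208 + sqrt(1 + sqrt(6)/2)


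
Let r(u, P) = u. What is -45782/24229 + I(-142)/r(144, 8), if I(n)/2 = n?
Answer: -3368411/872244 ≈ -3.8618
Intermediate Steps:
I(n) = 2*n
-45782/24229 + I(-142)/r(144, 8) = -45782/24229 + (2*(-142))/144 = -45782*1/24229 - 284*1/144 = -45782/24229 - 71/36 = -3368411/872244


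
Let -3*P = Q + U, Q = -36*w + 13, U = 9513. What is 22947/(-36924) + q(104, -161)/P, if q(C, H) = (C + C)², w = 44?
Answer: -829114147/48875068 ≈ -16.964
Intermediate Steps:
Q = -1571 (Q = -36*44 + 13 = -1584 + 13 = -1571)
q(C, H) = 4*C² (q(C, H) = (2*C)² = 4*C²)
P = -7942/3 (P = -(-1571 + 9513)/3 = -⅓*7942 = -7942/3 ≈ -2647.3)
22947/(-36924) + q(104, -161)/P = 22947/(-36924) + (4*104²)/(-7942/3) = 22947*(-1/36924) + (4*10816)*(-3/7942) = -7649/12308 + 43264*(-3/7942) = -7649/12308 - 64896/3971 = -829114147/48875068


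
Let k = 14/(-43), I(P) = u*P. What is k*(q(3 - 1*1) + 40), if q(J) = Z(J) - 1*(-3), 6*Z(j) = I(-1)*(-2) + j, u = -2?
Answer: -1792/129 ≈ -13.891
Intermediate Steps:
I(P) = -2*P
Z(j) = -⅔ + j/6 (Z(j) = (-2*(-1)*(-2) + j)/6 = (2*(-2) + j)/6 = (-4 + j)/6 = -⅔ + j/6)
k = -14/43 (k = 14*(-1/43) = -14/43 ≈ -0.32558)
q(J) = 7/3 + J/6 (q(J) = (-⅔ + J/6) - 1*(-3) = (-⅔ + J/6) + 3 = 7/3 + J/6)
k*(q(3 - 1*1) + 40) = -14*((7/3 + (3 - 1*1)/6) + 40)/43 = -14*((7/3 + (3 - 1)/6) + 40)/43 = -14*((7/3 + (⅙)*2) + 40)/43 = -14*((7/3 + ⅓) + 40)/43 = -14*(8/3 + 40)/43 = -14/43*128/3 = -1792/129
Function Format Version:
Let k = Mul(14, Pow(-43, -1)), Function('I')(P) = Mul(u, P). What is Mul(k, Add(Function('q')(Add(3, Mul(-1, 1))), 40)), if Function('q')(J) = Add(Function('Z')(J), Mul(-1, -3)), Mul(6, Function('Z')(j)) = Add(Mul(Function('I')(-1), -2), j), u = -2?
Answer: Rational(-1792, 129) ≈ -13.891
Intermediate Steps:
Function('I')(P) = Mul(-2, P)
Function('Z')(j) = Add(Rational(-2, 3), Mul(Rational(1, 6), j)) (Function('Z')(j) = Mul(Rational(1, 6), Add(Mul(Mul(-2, -1), -2), j)) = Mul(Rational(1, 6), Add(Mul(2, -2), j)) = Mul(Rational(1, 6), Add(-4, j)) = Add(Rational(-2, 3), Mul(Rational(1, 6), j)))
k = Rational(-14, 43) (k = Mul(14, Rational(-1, 43)) = Rational(-14, 43) ≈ -0.32558)
Function('q')(J) = Add(Rational(7, 3), Mul(Rational(1, 6), J)) (Function('q')(J) = Add(Add(Rational(-2, 3), Mul(Rational(1, 6), J)), Mul(-1, -3)) = Add(Add(Rational(-2, 3), Mul(Rational(1, 6), J)), 3) = Add(Rational(7, 3), Mul(Rational(1, 6), J)))
Mul(k, Add(Function('q')(Add(3, Mul(-1, 1))), 40)) = Mul(Rational(-14, 43), Add(Add(Rational(7, 3), Mul(Rational(1, 6), Add(3, Mul(-1, 1)))), 40)) = Mul(Rational(-14, 43), Add(Add(Rational(7, 3), Mul(Rational(1, 6), Add(3, -1))), 40)) = Mul(Rational(-14, 43), Add(Add(Rational(7, 3), Mul(Rational(1, 6), 2)), 40)) = Mul(Rational(-14, 43), Add(Add(Rational(7, 3), Rational(1, 3)), 40)) = Mul(Rational(-14, 43), Add(Rational(8, 3), 40)) = Mul(Rational(-14, 43), Rational(128, 3)) = Rational(-1792, 129)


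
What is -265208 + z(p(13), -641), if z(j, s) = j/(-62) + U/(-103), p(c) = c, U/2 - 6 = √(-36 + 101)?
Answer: -1693620371/6386 - 2*√65/103 ≈ -2.6521e+5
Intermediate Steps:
U = 12 + 2*√65 (U = 12 + 2*√(-36 + 101) = 12 + 2*√65 ≈ 28.125)
z(j, s) = -12/103 - 2*√65/103 - j/62 (z(j, s) = j/(-62) + (12 + 2*√65)/(-103) = j*(-1/62) + (12 + 2*√65)*(-1/103) = -j/62 + (-12/103 - 2*√65/103) = -12/103 - 2*√65/103 - j/62)
-265208 + z(p(13), -641) = -265208 + (-12/103 - 2*√65/103 - 1/62*13) = -265208 + (-12/103 - 2*√65/103 - 13/62) = -265208 + (-2083/6386 - 2*√65/103) = -1693620371/6386 - 2*√65/103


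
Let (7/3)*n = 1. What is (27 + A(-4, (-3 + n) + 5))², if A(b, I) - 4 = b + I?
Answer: 42436/49 ≈ 866.04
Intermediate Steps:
n = 3/7 (n = (3/7)*1 = 3/7 ≈ 0.42857)
A(b, I) = 4 + I + b (A(b, I) = 4 + (b + I) = 4 + (I + b) = 4 + I + b)
(27 + A(-4, (-3 + n) + 5))² = (27 + (4 + ((-3 + 3/7) + 5) - 4))² = (27 + (4 + (-18/7 + 5) - 4))² = (27 + (4 + 17/7 - 4))² = (27 + 17/7)² = (206/7)² = 42436/49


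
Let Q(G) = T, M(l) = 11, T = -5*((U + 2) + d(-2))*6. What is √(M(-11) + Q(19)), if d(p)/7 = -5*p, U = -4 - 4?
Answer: I*√1909 ≈ 43.692*I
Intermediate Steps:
U = -8
d(p) = -35*p (d(p) = 7*(-5*p) = -35*p)
T = -1920 (T = -5*((-8 + 2) - 35*(-2))*6 = -5*(-6 + 70)*6 = -5*64*6 = -320*6 = -1920)
Q(G) = -1920
√(M(-11) + Q(19)) = √(11 - 1920) = √(-1909) = I*√1909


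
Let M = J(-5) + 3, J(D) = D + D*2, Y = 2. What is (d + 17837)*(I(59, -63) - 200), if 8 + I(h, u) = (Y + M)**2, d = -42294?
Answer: 2641356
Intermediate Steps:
J(D) = 3*D (J(D) = D + 2*D = 3*D)
M = -12 (M = 3*(-5) + 3 = -15 + 3 = -12)
I(h, u) = 92 (I(h, u) = -8 + (2 - 12)**2 = -8 + (-10)**2 = -8 + 100 = 92)
(d + 17837)*(I(59, -63) - 200) = (-42294 + 17837)*(92 - 200) = -24457*(-108) = 2641356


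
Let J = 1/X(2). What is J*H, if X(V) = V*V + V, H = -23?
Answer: -23/6 ≈ -3.8333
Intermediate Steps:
X(V) = V + V² (X(V) = V² + V = V + V²)
J = ⅙ (J = 1/(2*(1 + 2)) = 1/(2*3) = 1/6 = ⅙ ≈ 0.16667)
J*H = (⅙)*(-23) = -23/6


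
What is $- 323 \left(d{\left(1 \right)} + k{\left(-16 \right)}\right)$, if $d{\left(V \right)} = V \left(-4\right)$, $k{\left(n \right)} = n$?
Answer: $6460$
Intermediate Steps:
$d{\left(V \right)} = - 4 V$
$- 323 \left(d{\left(1 \right)} + k{\left(-16 \right)}\right) = - 323 \left(\left(-4\right) 1 - 16\right) = - 323 \left(-4 - 16\right) = \left(-323\right) \left(-20\right) = 6460$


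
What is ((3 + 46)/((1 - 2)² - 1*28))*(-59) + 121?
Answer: 6158/27 ≈ 228.07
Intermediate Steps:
((3 + 46)/((1 - 2)² - 1*28))*(-59) + 121 = (49/((-1)² - 28))*(-59) + 121 = (49/(1 - 28))*(-59) + 121 = (49/(-27))*(-59) + 121 = (49*(-1/27))*(-59) + 121 = -49/27*(-59) + 121 = 2891/27 + 121 = 6158/27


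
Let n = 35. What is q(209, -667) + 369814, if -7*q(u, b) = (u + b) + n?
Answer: 2589121/7 ≈ 3.6987e+5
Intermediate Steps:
q(u, b) = -5 - b/7 - u/7 (q(u, b) = -((u + b) + 35)/7 = -((b + u) + 35)/7 = -(35 + b + u)/7 = -5 - b/7 - u/7)
q(209, -667) + 369814 = (-5 - 1/7*(-667) - 1/7*209) + 369814 = (-5 + 667/7 - 209/7) + 369814 = 423/7 + 369814 = 2589121/7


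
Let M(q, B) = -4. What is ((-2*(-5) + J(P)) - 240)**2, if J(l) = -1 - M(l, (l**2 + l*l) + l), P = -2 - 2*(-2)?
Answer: 51529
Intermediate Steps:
P = 2 (P = -2 + 4 = 2)
J(l) = 3 (J(l) = -1 - 1*(-4) = -1 + 4 = 3)
((-2*(-5) + J(P)) - 240)**2 = ((-2*(-5) + 3) - 240)**2 = ((10 + 3) - 240)**2 = (13 - 240)**2 = (-227)**2 = 51529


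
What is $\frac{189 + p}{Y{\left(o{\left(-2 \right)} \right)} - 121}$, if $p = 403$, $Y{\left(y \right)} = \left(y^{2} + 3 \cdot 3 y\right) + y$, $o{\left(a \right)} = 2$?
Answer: $- \frac{592}{97} \approx -6.1031$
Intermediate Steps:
$Y{\left(y \right)} = y^{2} + 10 y$ ($Y{\left(y \right)} = \left(y^{2} + 9 y\right) + y = y^{2} + 10 y$)
$\frac{189 + p}{Y{\left(o{\left(-2 \right)} \right)} - 121} = \frac{189 + 403}{2 \left(10 + 2\right) - 121} = \frac{592}{2 \cdot 12 - 121} = \frac{592}{24 - 121} = \frac{592}{-97} = 592 \left(- \frac{1}{97}\right) = - \frac{592}{97}$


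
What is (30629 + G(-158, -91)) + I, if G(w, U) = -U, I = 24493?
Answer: 55213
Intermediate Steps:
(30629 + G(-158, -91)) + I = (30629 - 1*(-91)) + 24493 = (30629 + 91) + 24493 = 30720 + 24493 = 55213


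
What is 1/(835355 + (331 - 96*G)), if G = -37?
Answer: 1/839238 ≈ 1.1916e-6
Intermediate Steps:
1/(835355 + (331 - 96*G)) = 1/(835355 + (331 - 96*(-37))) = 1/(835355 + (331 + 3552)) = 1/(835355 + 3883) = 1/839238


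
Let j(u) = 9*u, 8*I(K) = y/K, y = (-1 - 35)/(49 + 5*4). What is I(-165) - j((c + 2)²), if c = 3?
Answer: -569249/2530 ≈ -225.00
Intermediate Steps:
y = -12/23 (y = -36/(49 + 20) = -36/69 = -36*1/69 = -12/23 ≈ -0.52174)
I(K) = -3/(46*K) (I(K) = (-12/(23*K))/8 = -3/(46*K))
I(-165) - j((c + 2)²) = -3/46/(-165) - 9*(3 + 2)² = -3/46*(-1/165) - 9*5² = 1/2530 - 9*25 = 1/2530 - 1*225 = 1/2530 - 225 = -569249/2530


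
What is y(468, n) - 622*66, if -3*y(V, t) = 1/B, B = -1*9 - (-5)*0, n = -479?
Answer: -1108403/27 ≈ -41052.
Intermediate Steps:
B = -9 (B = -9 - 1*0 = -9 + 0 = -9)
y(V, t) = 1/27 (y(V, t) = -1/3/(-9) = -1/3*(-1/9) = 1/27)
y(468, n) - 622*66 = 1/27 - 622*66 = 1/27 - 41052 = -1108403/27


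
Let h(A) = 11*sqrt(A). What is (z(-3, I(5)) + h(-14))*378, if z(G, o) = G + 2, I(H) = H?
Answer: -378 + 4158*I*sqrt(14) ≈ -378.0 + 15558.0*I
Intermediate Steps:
z(G, o) = 2 + G
(z(-3, I(5)) + h(-14))*378 = ((2 - 3) + 11*sqrt(-14))*378 = (-1 + 11*(I*sqrt(14)))*378 = (-1 + 11*I*sqrt(14))*378 = -378 + 4158*I*sqrt(14)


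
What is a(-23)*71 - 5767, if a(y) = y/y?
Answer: -5696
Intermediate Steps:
a(y) = 1
a(-23)*71 - 5767 = 1*71 - 5767 = 71 - 5767 = -5696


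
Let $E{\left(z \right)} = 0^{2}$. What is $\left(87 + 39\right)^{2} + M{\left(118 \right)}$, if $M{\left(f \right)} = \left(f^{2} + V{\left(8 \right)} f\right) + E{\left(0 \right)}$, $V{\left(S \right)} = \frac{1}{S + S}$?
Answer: $\frac{238459}{8} \approx 29807.0$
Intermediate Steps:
$V{\left(S \right)} = \frac{1}{2 S}$
$E{\left(z \right)} = 0$
$M{\left(f \right)} = f^{2} + \frac{f}{16}$ ($M{\left(f \right)} = \left(f^{2} + \frac{1}{2 \cdot 8} f\right) + 0 = \left(f^{2} + \frac{1}{2} \cdot \frac{1}{8} f\right) + 0 = \left(f^{2} + \frac{f}{16}\right) + 0 = f^{2} + \frac{f}{16}$)
$\left(87 + 39\right)^{2} + M{\left(118 \right)} = \left(87 + 39\right)^{2} + 118 \left(\frac{1}{16} + 118\right) = 126^{2} + 118 \cdot \frac{1889}{16} = 15876 + \frac{111451}{8} = \frac{238459}{8}$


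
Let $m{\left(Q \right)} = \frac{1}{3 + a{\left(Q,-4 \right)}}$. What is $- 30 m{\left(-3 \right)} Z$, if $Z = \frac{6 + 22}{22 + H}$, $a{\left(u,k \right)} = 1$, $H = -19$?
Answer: $-70$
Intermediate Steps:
$m{\left(Q \right)} = \frac{1}{4}$ ($m{\left(Q \right)} = \frac{1}{3 + 1} = \frac{1}{4}$)
$Z = \frac{28}{3}$ ($Z = \frac{6 + 22}{22 - 19} = \frac{28}{3} \approx 9.3333$)
$- 30 m{\left(-3 \right)} Z = \left(-30\right) \frac{1}{4} \cdot \frac{28}{3} = \left(- \frac{15}{2}\right) \frac{28}{3} = -70$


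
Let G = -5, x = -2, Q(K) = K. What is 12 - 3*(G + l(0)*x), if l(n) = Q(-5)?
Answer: -3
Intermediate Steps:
l(n) = -5
12 - 3*(G + l(0)*x) = 12 - 3*(-5 - 5*(-2)) = 12 - 3*(-5 + 10) = 12 - 3*5 = 12 - 15 = -3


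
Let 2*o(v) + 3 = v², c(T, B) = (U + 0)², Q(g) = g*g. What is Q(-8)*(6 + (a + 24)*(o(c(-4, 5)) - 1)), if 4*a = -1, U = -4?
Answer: 191144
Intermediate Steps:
a = -¼ (a = (¼)*(-1) = -¼ ≈ -0.25000)
Q(g) = g²
c(T, B) = 16 (c(T, B) = (-4 + 0)² = (-4)² = 16)
o(v) = -3/2 + v²/2
Q(-8)*(6 + (a + 24)*(o(c(-4, 5)) - 1)) = (-8)²*(6 + (-¼ + 24)*((-3/2 + (½)*16²) - 1)) = 64*(6 + 95*((-3/2 + (½)*256) - 1)/4) = 64*(6 + 95*((-3/2 + 128) - 1)/4) = 64*(6 + 95*(253/2 - 1)/4) = 64*(6 + (95/4)*(251/2)) = 64*(6 + 23845/8) = 64*(23893/8) = 191144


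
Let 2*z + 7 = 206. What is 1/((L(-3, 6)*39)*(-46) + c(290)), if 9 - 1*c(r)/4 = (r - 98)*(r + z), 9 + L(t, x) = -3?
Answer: -1/277572 ≈ -3.6027e-6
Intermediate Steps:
z = 199/2 (z = -7/2 + (½)*206 = -7/2 + 103 = 199/2 ≈ 99.500)
L(t, x) = -12 (L(t, x) = -9 - 3 = -12)
c(r) = 36 - 4*(-98 + r)*(199/2 + r) (c(r) = 36 - 4*(r - 98)*(r + 199/2) = 36 - 4*(-98 + r)*(199/2 + r))
1/((L(-3, 6)*39)*(-46) + c(290)) = 1/(-12*39*(-46) + (39040 - 6*290 - 4*290²)) = 1/(-468*(-46) + (39040 - 1740 - 4*84100)) = 1/(21528 + (39040 - 1740 - 336400)) = 1/(21528 - 299100) = 1/(-277572) = -1/277572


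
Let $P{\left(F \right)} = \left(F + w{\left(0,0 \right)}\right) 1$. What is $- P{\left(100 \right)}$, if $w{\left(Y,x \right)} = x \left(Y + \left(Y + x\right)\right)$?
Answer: $-100$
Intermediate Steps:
$w{\left(Y,x \right)} = x \left(x + 2 Y\right)$
$P{\left(F \right)} = F$ ($P{\left(F \right)} = \left(F + 0 \left(0 + 2 \cdot 0\right)\right) 1 = \left(F + 0 \left(0 + 0\right)\right) 1 = \left(F + 0 \cdot 0\right) 1 = \left(F + 0\right) 1 = F 1 = F$)
$- P{\left(100 \right)} = \left(-1\right) 100 = -100$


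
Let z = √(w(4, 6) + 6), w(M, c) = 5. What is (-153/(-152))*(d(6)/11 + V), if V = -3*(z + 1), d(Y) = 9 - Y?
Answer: -2295/836 - 459*√11/152 ≈ -12.761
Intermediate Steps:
z = √11 (z = √(5 + 6) = √11 ≈ 3.3166)
V = -3 - 3*√11 (V = -3*(√11 + 1) = -3*(1 + √11) = -3 - 3*√11 ≈ -12.950)
(-153/(-152))*(d(6)/11 + V) = (-153/(-152))*((9 - 1*6)/11 + (-3 - 3*√11)) = (-153*(-1/152))*((9 - 6)*(1/11) + (-3 - 3*√11)) = 153*(3*(1/11) + (-3 - 3*√11))/152 = 153*(3/11 + (-3 - 3*√11))/152 = 153*(-30/11 - 3*√11)/152 = -2295/836 - 459*√11/152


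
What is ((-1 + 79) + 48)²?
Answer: 15876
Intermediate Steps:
((-1 + 79) + 48)² = (78 + 48)² = 126² = 15876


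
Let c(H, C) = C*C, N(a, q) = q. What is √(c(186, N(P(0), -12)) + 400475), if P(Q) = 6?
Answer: √400619 ≈ 632.94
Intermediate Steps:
c(H, C) = C²
√(c(186, N(P(0), -12)) + 400475) = √((-12)² + 400475) = √(144 + 400475) = √400619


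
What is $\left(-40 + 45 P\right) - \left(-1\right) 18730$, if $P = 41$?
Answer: $20535$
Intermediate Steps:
$\left(-40 + 45 P\right) - \left(-1\right) 18730 = \left(-40 + 45 \cdot 41\right) - \left(-1\right) 18730 = \left(-40 + 1845\right) - -18730 = 1805 + 18730 = 20535$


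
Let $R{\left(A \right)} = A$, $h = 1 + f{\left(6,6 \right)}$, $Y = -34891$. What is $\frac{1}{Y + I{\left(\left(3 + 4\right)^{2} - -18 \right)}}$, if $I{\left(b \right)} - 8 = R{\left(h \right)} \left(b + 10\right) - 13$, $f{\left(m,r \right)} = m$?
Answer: $- \frac{1}{34357} \approx -2.9106 \cdot 10^{-5}$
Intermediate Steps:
$h = 7$ ($h = 1 + 6 = 7$)
$I{\left(b \right)} = 65 + 7 b$ ($I{\left(b \right)} = 8 + \left(7 \left(b + 10\right) - 13\right) = 8 + \left(7 \left(10 + b\right) - 13\right) = 8 + \left(\left(70 + 7 b\right) - 13\right) = 8 + \left(57 + 7 b\right) = 65 + 7 b$)
$\frac{1}{Y + I{\left(\left(3 + 4\right)^{2} - -18 \right)}} = \frac{1}{-34891 + \left(65 + 7 \left(\left(3 + 4\right)^{2} - -18\right)\right)} = \frac{1}{-34891 + \left(65 + 7 \left(7^{2} + 18\right)\right)} = \frac{1}{-34891 + \left(65 + 7 \left(49 + 18\right)\right)} = \frac{1}{-34891 + \left(65 + 7 \cdot 67\right)} = \frac{1}{-34891 + \left(65 + 469\right)} = \frac{1}{-34891 + 534} = \frac{1}{-34357} = - \frac{1}{34357}$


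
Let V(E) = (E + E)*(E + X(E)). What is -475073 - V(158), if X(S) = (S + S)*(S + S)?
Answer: -32079497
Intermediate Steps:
X(S) = 4*S² (X(S) = (2*S)*(2*S) = 4*S²)
V(E) = 2*E*(E + 4*E²) (V(E) = (E + E)*(E + 4*E²) = (2*E)*(E + 4*E²) = 2*E*(E + 4*E²))
-475073 - V(158) = -475073 - 158²*(2 + 8*158) = -475073 - 24964*(2 + 1264) = -475073 - 24964*1266 = -475073 - 1*31604424 = -475073 - 31604424 = -32079497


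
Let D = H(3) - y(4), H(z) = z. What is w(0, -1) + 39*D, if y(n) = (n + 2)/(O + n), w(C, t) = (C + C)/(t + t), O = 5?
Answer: 91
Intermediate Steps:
w(C, t) = C/t (w(C, t) = (2*C)/((2*t)) = (2*C)*(1/(2*t)) = C/t)
y(n) = (2 + n)/(5 + n) (y(n) = (n + 2)/(5 + n) = (2 + n)/(5 + n))
D = 7/3 (D = 3 - (2 + 4)/(5 + 4) = 3 - 6/9 = 3 - 1*2/3 = 3 - 2/3 = 7/3 ≈ 2.3333)
w(0, -1) + 39*D = 0/(-1) + 39*(7/3) = 0*(-1) + 91 = 0 + 91 = 91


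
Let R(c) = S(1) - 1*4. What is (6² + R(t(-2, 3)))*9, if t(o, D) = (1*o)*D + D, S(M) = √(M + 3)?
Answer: 306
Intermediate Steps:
S(M) = √(3 + M)
t(o, D) = D + D*o (t(o, D) = o*D + D = D*o + D = D + D*o)
R(c) = -2 (R(c) = √(3 + 1) - 1*4 = √4 - 4 = 2 - 4 = -2)
(6² + R(t(-2, 3)))*9 = (6² - 2)*9 = (36 - 2)*9 = 34*9 = 306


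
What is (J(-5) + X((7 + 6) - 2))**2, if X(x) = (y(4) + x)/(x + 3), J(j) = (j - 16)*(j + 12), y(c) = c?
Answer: 4173849/196 ≈ 21295.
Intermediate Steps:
J(j) = (-16 + j)*(12 + j)
X(x) = (4 + x)/(3 + x) (X(x) = (4 + x)/(x + 3) = (4 + x)/(3 + x))
(J(-5) + X((7 + 6) - 2))**2 = ((-192 + (-5)**2 - 4*(-5)) + (4 + ((7 + 6) - 2))/(3 + ((7 + 6) - 2)))**2 = ((-192 + 25 + 20) + (4 + (13 - 2))/(3 + (13 - 2)))**2 = (-147 + (4 + 11)/(3 + 11))**2 = (-147 + 15/14)**2 = (-2043/14)**2 = 4173849/196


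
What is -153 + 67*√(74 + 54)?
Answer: -153 + 536*√2 ≈ 605.02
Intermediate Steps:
-153 + 67*√(74 + 54) = -153 + 67*√128 = -153 + 67*(8*√2) = -153 + 536*√2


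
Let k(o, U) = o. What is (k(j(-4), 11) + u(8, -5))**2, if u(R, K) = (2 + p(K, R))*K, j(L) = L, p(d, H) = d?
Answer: 121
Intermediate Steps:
u(R, K) = K*(2 + K) (u(R, K) = (2 + K)*K = K*(2 + K))
(k(j(-4), 11) + u(8, -5))**2 = (-4 - 5*(2 - 5))**2 = (-4 - 5*(-3))**2 = (-4 + 15)**2 = 11**2 = 121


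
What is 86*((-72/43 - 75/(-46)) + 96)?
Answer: 189801/23 ≈ 8252.2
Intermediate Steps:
86*((-72/43 - 75/(-46)) + 96) = 86*((-72*1/43 - 75*(-1/46)) + 96) = 86*((-72/43 + 75/46) + 96) = 86*(-87/1978 + 96) = 86*(189801/1978) = 189801/23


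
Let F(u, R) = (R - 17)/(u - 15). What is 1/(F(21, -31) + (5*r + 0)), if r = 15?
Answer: 1/67 ≈ 0.014925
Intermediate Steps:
F(u, R) = (-17 + R)/(-15 + u)
1/(F(21, -31) + (5*r + 0)) = 1/((-17 - 31)/(-15 + 21) + (5*15 + 0)) = 1/(-48/6 + (75 + 0)) = 1/((⅙)*(-48) + 75) = 1/(-8 + 75) = 1/67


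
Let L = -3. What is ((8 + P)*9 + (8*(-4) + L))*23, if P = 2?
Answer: 1265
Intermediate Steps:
((8 + P)*9 + (8*(-4) + L))*23 = ((8 + 2)*9 + (8*(-4) - 3))*23 = (10*9 + (-32 - 3))*23 = (90 - 35)*23 = 55*23 = 1265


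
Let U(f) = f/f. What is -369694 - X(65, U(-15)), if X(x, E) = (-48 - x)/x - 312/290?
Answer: -139373577/377 ≈ -3.6969e+5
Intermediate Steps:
U(f) = 1
X(x, E) = -156/145 + (-48 - x)/x (X(x, E) = (-48 - x)/x - 312*1/290 = (-48 - x)/x - 156/145 = -156/145 + (-48 - x)/x)
-369694 - X(65, U(-15)) = -369694 - (-301/145 - 48/65) = -369694 - 1*(-1061/377) = -369694 + 1061/377 = -139373577/377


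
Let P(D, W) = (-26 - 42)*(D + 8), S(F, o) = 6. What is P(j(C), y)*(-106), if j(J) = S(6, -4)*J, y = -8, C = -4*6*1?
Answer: -980288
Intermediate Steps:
C = -24 (C = -24*1 = -24)
j(J) = 6*J
P(D, W) = -544 - 68*D (P(D, W) = -68*(8 + D) = -544 - 68*D)
P(j(C), y)*(-106) = (-544 - 408*(-24))*(-106) = (-544 - 68*(-144))*(-106) = (-544 + 9792)*(-106) = 9248*(-106) = -980288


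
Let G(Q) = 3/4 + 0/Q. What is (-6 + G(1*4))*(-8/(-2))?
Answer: -21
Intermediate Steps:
G(Q) = 3/4 (G(Q) = 3*(1/4) + 0 = 3/4 + 0 = 3/4)
(-6 + G(1*4))*(-8/(-2)) = (-6 + 3/4)*(-8/(-2)) = -(-42)*(-1)/2 = -21/4*4 = -21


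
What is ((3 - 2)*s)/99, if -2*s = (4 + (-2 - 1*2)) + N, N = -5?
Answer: 5/198 ≈ 0.025253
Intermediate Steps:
s = 5/2 (s = -((4 + (-2 - 1*2)) - 5)/2 = -((4 + (-2 - 2)) - 5)/2 = -((4 - 4) - 5)/2 = -(0 - 5)/2 = -½*(-5) = 5/2 ≈ 2.5000)
((3 - 2)*s)/99 = ((3 - 2)*(5/2))/99 = (1*(5/2))*(1/99) = (5/2)*(1/99) = 5/198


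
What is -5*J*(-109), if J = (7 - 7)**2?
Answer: 0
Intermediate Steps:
J = 0 (J = 0**2 = 0)
-5*J*(-109) = -5*0*(-109) = 0*(-109) = 0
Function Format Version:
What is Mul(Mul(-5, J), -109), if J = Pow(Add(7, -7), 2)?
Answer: 0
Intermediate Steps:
J = 0 (J = Pow(0, 2) = 0)
Mul(Mul(-5, J), -109) = Mul(Mul(-5, 0), -109) = Mul(0, -109) = 0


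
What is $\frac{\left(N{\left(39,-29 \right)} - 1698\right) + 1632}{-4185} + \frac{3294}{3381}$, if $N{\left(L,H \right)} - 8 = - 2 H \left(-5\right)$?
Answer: $\frac{1662442}{1572165} \approx 1.0574$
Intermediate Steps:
$N{\left(L,H \right)} = 8 + 10 H$ ($N{\left(L,H \right)} = 8 + - 2 H \left(-5\right) = 8 + 10 H$)
$\frac{\left(N{\left(39,-29 \right)} - 1698\right) + 1632}{-4185} + \frac{3294}{3381} = \frac{\left(\left(8 + 10 \left(-29\right)\right) - 1698\right) + 1632}{-4185} + \frac{3294}{3381} = \left(\left(\left(8 - 290\right) - 1698\right) + 1632\right) \left(- \frac{1}{4185}\right) + 3294 \cdot \frac{1}{3381} = \left(\left(-282 - 1698\right) + 1632\right) \left(- \frac{1}{4185}\right) + \frac{1098}{1127} = \left(-1980 + 1632\right) \left(- \frac{1}{4185}\right) + \frac{1098}{1127} = \left(-348\right) \left(- \frac{1}{4185}\right) + \frac{1098}{1127} = \frac{116}{1395} + \frac{1098}{1127} = \frac{1662442}{1572165}$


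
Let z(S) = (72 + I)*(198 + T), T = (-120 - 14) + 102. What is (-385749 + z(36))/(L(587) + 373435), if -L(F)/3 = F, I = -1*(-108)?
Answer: -355869/371674 ≈ -0.95748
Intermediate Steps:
I = 108
L(F) = -3*F
T = -32 (T = -134 + 102 = -32)
z(S) = 29880 (z(S) = (72 + 108)*(198 - 32) = 180*166 = 29880)
(-385749 + z(36))/(L(587) + 373435) = (-385749 + 29880)/(-3*587 + 373435) = -355869/(-1761 + 373435) = -355869/371674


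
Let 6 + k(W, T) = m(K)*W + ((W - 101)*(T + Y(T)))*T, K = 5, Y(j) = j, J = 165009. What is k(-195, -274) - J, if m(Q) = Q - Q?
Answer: -44610007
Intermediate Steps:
m(Q) = 0
k(W, T) = -6 + 2*T**2*(-101 + W) (k(W, T) = -6 + (0*W + ((W - 101)*(T + T))*T) = -6 + (0 + ((-101 + W)*(2*T))*T) = -6 + (0 + (2*T*(-101 + W))*T) = -6 + (0 + 2*T**2*(-101 + W)) = -6 + 2*T**2*(-101 + W))
k(-195, -274) - J = (-6 - 202*(-274)**2 + 2*(-195)*(-274)**2) - 1*165009 = (-6 - 202*75076 + 2*(-195)*75076) - 165009 = (-6 - 15165352 - 29279640) - 165009 = -44444998 - 165009 = -44610007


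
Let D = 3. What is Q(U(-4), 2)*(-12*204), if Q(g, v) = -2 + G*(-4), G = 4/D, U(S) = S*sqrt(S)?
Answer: 17952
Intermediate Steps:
U(S) = S**(3/2)
G = 4/3 ≈ 1.3333
Q(g, v) = -22/3 (Q(g, v) = -2 + (4/3)*(-4) = -2 - 16/3 = -22/3)
Q(U(-4), 2)*(-12*204) = -(-88)*204 = -22/3*(-2448) = 17952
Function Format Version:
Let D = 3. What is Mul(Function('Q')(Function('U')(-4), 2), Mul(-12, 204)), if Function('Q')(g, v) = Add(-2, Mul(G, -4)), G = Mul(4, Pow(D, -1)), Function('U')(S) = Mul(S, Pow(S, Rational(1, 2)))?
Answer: 17952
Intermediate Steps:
Function('U')(S) = Pow(S, Rational(3, 2))
G = Rational(4, 3) (G = Mul(4, Pow(3, -1)) = Mul(4, Rational(1, 3)) = Rational(4, 3) ≈ 1.3333)
Function('Q')(g, v) = Rational(-22, 3) (Function('Q')(g, v) = Add(-2, Mul(Rational(4, 3), -4)) = Add(-2, Rational(-16, 3)) = Rational(-22, 3))
Mul(Function('Q')(Function('U')(-4), 2), Mul(-12, 204)) = Mul(Rational(-22, 3), Mul(-12, 204)) = Mul(Rational(-22, 3), -2448) = 17952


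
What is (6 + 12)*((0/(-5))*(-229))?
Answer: 0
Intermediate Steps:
(6 + 12)*((0/(-5))*(-229)) = 18*((0*(-1/5))*(-229)) = 18*(0*(-229)) = 18*0 = 0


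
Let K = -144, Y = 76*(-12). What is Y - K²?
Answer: -21648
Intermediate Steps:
Y = -912
Y - K² = -912 - 1*(-144)² = -912 - 1*20736 = -912 - 20736 = -21648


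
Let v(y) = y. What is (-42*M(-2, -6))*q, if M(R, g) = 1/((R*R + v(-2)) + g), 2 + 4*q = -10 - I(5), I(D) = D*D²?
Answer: -2877/8 ≈ -359.63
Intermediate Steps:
I(D) = D³
q = -137/4 (q = -½ + (-10 - 1*5³)/4 = -½ + (-10 - 1*125)/4 = -½ + (-10 - 125)/4 = -½ + (¼)*(-135) = -½ - 135/4 = -137/4 ≈ -34.250)
M(R, g) = 1/(-2 + g + R²) (M(R, g) = 1/((R*R - 2) + g) = 1/((R² - 2) + g) = 1/((-2 + R²) + g) = 1/(-2 + g + R²))
(-42*M(-2, -6))*q = -42/(-2 - 6 + (-2)²)*(-137/4) = -42/(-2 - 6 + 4)*(-137/4) = -42/(-4)*(-137/4) = -42*(-¼)*(-137/4) = (21/2)*(-137/4) = -2877/8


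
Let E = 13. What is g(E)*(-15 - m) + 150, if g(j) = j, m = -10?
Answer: 85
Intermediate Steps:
g(E)*(-15 - m) + 150 = 13*(-15 - 1*(-10)) + 150 = 13*(-15 + 10) + 150 = 13*(-5) + 150 = -65 + 150 = 85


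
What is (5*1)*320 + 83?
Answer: 1683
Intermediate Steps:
(5*1)*320 + 83 = 5*320 + 83 = 1600 + 83 = 1683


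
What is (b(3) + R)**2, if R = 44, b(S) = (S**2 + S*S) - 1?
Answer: 3721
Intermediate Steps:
b(S) = -1 + 2*S**2 (b(S) = (S**2 + S**2) - 1 = 2*S**2 - 1 = -1 + 2*S**2)
(b(3) + R)**2 = ((-1 + 2*3**2) + 44)**2 = ((-1 + 2*9) + 44)**2 = ((-1 + 18) + 44)**2 = (17 + 44)**2 = 61**2 = 3721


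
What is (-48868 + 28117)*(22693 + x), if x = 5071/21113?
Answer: -9942268507380/21113 ≈ -4.7091e+8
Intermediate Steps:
x = 5071/21113 (x = 5071*(1/21113) = 5071/21113 ≈ 0.24018)
(-48868 + 28117)*(22693 + x) = (-48868 + 28117)*(22693 + 5071/21113) = -20751*479122380/21113 = -9942268507380/21113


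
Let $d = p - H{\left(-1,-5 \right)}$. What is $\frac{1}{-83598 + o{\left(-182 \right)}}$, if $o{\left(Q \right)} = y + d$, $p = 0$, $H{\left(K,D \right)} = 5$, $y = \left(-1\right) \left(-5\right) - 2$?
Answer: $- \frac{1}{83600} \approx -1.1962 \cdot 10^{-5}$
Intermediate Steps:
$y = 3$ ($y = 5 - 2 = 3$)
$d = -5$ ($d = 0 - 5 = -5$)
$o{\left(Q \right)} = -2$ ($o{\left(Q \right)} = 3 - 5 = -2$)
$\frac{1}{-83598 + o{\left(-182 \right)}} = \frac{1}{-83598 - 2} = \frac{1}{-83600} = - \frac{1}{83600}$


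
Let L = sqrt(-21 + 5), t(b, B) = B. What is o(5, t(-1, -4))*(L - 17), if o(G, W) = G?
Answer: -85 + 20*I ≈ -85.0 + 20.0*I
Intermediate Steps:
L = 4*I (L = sqrt(-16) = 4*I ≈ 4.0*I)
o(5, t(-1, -4))*(L - 17) = 5*(4*I - 17) = 5*(-17 + 4*I) = -85 + 20*I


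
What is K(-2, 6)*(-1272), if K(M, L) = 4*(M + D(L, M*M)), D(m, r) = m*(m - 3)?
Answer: -81408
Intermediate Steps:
D(m, r) = m*(-3 + m)
K(M, L) = 4*M + 4*L*(-3 + L) (K(M, L) = 4*(M + L*(-3 + L)) = 4*M + 4*L*(-3 + L))
K(-2, 6)*(-1272) = (4*(-2) + 4*6*(-3 + 6))*(-1272) = (-8 + 4*6*3)*(-1272) = (-8 + 72)*(-1272) = 64*(-1272) = -81408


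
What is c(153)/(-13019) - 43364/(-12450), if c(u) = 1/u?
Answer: 14396173783/4133207025 ≈ 3.4831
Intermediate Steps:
c(153)/(-13019) - 43364/(-12450) = 1/(153*(-13019)) - 43364/(-12450) = (1/153)*(-1/13019) - 43364*(-1/12450) = -1/1991907 + 21682/6225 = 14396173783/4133207025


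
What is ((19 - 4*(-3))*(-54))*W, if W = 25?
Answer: -41850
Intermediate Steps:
((19 - 4*(-3))*(-54))*W = ((19 - 4*(-3))*(-54))*25 = ((19 - 1*(-12))*(-54))*25 = ((19 + 12)*(-54))*25 = (31*(-54))*25 = -1674*25 = -41850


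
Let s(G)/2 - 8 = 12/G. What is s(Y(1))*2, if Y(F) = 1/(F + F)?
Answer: 128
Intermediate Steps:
Y(F) = 1/(2*F)
s(G) = 16 + 24/G (s(G) = 16 + 2*(12/G) = 16 + 24/G)
s(Y(1))*2 = (16 + 24/(((½)/1)))*2 = (16 + 24/(((½)*1)))*2 = (16 + 24/(½))*2 = (16 + 24*2)*2 = (16 + 48)*2 = 64*2 = 128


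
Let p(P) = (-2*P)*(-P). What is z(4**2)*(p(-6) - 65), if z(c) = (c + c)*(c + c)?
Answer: 7168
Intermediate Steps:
p(P) = 2*P**2
z(c) = 4*c**2 (z(c) = (2*c)*(2*c) = 4*c**2)
z(4**2)*(p(-6) - 65) = (4*(4**2)**2)*(2*(-6)**2 - 65) = (4*16**2)*(2*36 - 65) = (4*256)*(72 - 65) = 1024*7 = 7168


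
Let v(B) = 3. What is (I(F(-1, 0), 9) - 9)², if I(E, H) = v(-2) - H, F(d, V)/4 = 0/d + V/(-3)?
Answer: 225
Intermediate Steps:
F(d, V) = -4*V/3 (F(d, V) = 4*(0/d + V/(-3)) = 4*(0 + V*(-⅓)) = 4*(0 - V/3) = 4*(-V/3) = -4*V/3)
I(E, H) = 3 - H
(I(F(-1, 0), 9) - 9)² = ((3 - 1*9) - 9)² = ((3 - 9) - 9)² = (-6 - 9)² = (-15)² = 225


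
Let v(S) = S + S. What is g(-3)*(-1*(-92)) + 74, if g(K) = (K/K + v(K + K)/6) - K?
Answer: 258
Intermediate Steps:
v(S) = 2*S
g(K) = 1 - K/3 (g(K) = (K/K + (2*(K + K))/6) - K = (1 + (2*(2*K))*(⅙)) - K = (1 + (4*K)*(⅙)) - K = (1 + 2*K/3) - K = 1 - K/3)
g(-3)*(-1*(-92)) + 74 = (1 - ⅓*(-3))*(-1*(-92)) + 74 = (1 + 1)*92 + 74 = 2*92 + 74 = 184 + 74 = 258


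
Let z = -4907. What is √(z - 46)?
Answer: I*√4953 ≈ 70.378*I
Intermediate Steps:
√(z - 46) = √(-4907 - 46) = √(-4953) = I*√4953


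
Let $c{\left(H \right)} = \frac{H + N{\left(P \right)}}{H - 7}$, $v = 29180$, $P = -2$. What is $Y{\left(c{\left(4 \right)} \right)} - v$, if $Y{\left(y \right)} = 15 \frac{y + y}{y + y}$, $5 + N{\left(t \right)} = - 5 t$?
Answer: $-29165$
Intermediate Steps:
$N{\left(t \right)} = -5 - 5 t$
$c{\left(H \right)} = \frac{5 + H}{-7 + H}$ ($c{\left(H \right)} = \frac{H - -5}{H - 7} = \frac{H + \left(-5 + 10\right)}{-7 + H} = \frac{H + 5}{-7 + H} = \frac{5 + H}{-7 + H}$)
$Y{\left(y \right)} = 15$ ($Y{\left(y \right)} = 15 \frac{2 y}{2 y} = 15 \cdot 2 y \frac{1}{2 y} = 15 \cdot 1 = 15$)
$Y{\left(c{\left(4 \right)} \right)} - v = 15 - 29180 = -29165$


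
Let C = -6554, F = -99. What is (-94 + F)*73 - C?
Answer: -7535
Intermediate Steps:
(-94 + F)*73 - C = (-94 - 99)*73 - 1*(-6554) = -193*73 + 6554 = -14089 + 6554 = -7535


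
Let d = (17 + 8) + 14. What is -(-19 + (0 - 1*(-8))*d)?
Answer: -293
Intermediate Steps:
d = 39 (d = 25 + 14 = 39)
-(-19 + (0 - 1*(-8))*d) = -(-19 + (0 - 1*(-8))*39) = -(-19 + (0 + 8)*39) = -(-19 + 8*39) = -(-19 + 312) = -1*293 = -293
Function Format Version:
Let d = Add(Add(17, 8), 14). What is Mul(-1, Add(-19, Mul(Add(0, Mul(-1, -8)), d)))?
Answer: -293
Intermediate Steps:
d = 39 (d = Add(25, 14) = 39)
Mul(-1, Add(-19, Mul(Add(0, Mul(-1, -8)), d))) = Mul(-1, Add(-19, Mul(Add(0, Mul(-1, -8)), 39))) = Mul(-1, Add(-19, Mul(Add(0, 8), 39))) = Mul(-1, Add(-19, Mul(8, 39))) = Mul(-1, Add(-19, 312)) = Mul(-1, 293) = -293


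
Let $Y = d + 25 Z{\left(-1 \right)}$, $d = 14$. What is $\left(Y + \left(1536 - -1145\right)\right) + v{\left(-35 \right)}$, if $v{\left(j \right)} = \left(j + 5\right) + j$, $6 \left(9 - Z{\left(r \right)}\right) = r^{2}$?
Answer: $\frac{17105}{6} \approx 2850.8$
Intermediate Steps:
$Z{\left(r \right)} = 9 - \frac{r^{2}}{6}$
$Y = \frac{1409}{6}$ ($Y = 14 + 25 \left(9 - \frac{\left(-1\right)^{2}}{6}\right) = 14 + 25 \left(9 - \frac{1}{6}\right) = 14 + 25 \cdot \frac{53}{6} = 14 + \frac{1325}{6} = \frac{1409}{6} \approx 234.83$)
$v{\left(j \right)} = 5 + 2 j$ ($v{\left(j \right)} = \left(5 + j\right) + j = 5 + 2 j$)
$\left(Y + \left(1536 - -1145\right)\right) + v{\left(-35 \right)} = \left(\frac{1409}{6} + \left(1536 - -1145\right)\right) + \left(5 + 2 \left(-35\right)\right) = \left(\frac{1409}{6} + \left(1536 + 1145\right)\right) + \left(5 - 70\right) = \left(\frac{1409}{6} + 2681\right) - 65 = \frac{17495}{6} - 65 = \frac{17105}{6}$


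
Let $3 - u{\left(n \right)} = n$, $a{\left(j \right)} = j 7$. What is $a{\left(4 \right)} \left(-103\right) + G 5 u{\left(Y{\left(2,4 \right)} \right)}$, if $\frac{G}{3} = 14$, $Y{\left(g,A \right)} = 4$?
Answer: $-3094$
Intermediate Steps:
$a{\left(j \right)} = 7 j$
$u{\left(n \right)} = 3 - n$
$G = 42$ ($G = 3 \cdot 14 = 42$)
$a{\left(4 \right)} \left(-103\right) + G 5 u{\left(Y{\left(2,4 \right)} \right)} = 7 \cdot 4 \left(-103\right) + 42 \cdot 5 \left(3 - 4\right) = 28 \left(-103\right) + 42 \cdot 5 \left(3 - 4\right) = -2884 + 42 \cdot 5 \left(-1\right) = -2884 + 42 \left(-5\right) = -2884 - 210 = -3094$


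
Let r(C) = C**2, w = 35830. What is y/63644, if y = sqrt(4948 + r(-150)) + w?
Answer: 17915/31822 + sqrt(6862)/31822 ≈ 0.56558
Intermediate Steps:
y = 35830 + 2*sqrt(6862) (y = sqrt(4948 + (-150)**2) + 35830 = sqrt(4948 + 22500) + 35830 = sqrt(27448) + 35830 = 2*sqrt(6862) + 35830 = 35830 + 2*sqrt(6862) ≈ 35996.)
y/63644 = (35830 + 2*sqrt(6862))/63644 = (35830 + 2*sqrt(6862))*(1/63644) = 17915/31822 + sqrt(6862)/31822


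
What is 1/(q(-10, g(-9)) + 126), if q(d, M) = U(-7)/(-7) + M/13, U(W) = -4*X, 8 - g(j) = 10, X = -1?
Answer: 91/11400 ≈ 0.0079825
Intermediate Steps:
g(j) = -2 (g(j) = 8 - 1*10 = 8 - 10 = -2)
U(W) = 4 (U(W) = -4*(-1) = 4)
q(d, M) = -4/7 + M/13 (q(d, M) = 4/(-7) + M/13 = 4*(-⅐) + M*(1/13) = -4/7 + M/13)
1/(q(-10, g(-9)) + 126) = 1/((-4/7 + (1/13)*(-2)) + 126) = 1/((-4/7 - 2/13) + 126) = 1/(-66/91 + 126) = 1/(11400/91) = 91/11400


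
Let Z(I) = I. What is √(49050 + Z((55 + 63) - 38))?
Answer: 17*√170 ≈ 221.65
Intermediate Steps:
√(49050 + Z((55 + 63) - 38)) = √(49050 + ((55 + 63) - 38)) = √(49050 + (118 - 38)) = √(49050 + 80) = √49130 = 17*√170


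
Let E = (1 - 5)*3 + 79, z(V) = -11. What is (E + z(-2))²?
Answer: 3136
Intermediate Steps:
E = 67 (E = -4*3 + 79 = -12 + 79 = 67)
(E + z(-2))² = (67 - 11)² = 56² = 3136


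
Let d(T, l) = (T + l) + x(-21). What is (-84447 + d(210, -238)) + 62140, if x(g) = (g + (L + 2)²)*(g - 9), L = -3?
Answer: -21735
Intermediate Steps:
x(g) = (1 + g)*(-9 + g) (x(g) = (g + (-3 + 2)²)*(g - 9) = (g + (-1)²)*(-9 + g) = (g + 1)*(-9 + g) = (1 + g)*(-9 + g))
d(T, l) = 600 + T + l (d(T, l) = (T + l) + (-9 + (-21)² - 8*(-21)) = (T + l) + (-9 + 441 + 168) = (T + l) + 600 = 600 + T + l)
(-84447 + d(210, -238)) + 62140 = (-84447 + (600 + 210 - 238)) + 62140 = (-84447 + 572) + 62140 = -83875 + 62140 = -21735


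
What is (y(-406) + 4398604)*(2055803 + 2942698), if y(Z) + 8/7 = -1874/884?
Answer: 68025953108249181/3094 ≈ 2.1986e+13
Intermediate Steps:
y(Z) = -10095/3094 (y(Z) = -8/7 - 1874/884 = -8/7 - 1874*1/884 = -8/7 - 937/442 = -10095/3094)
(y(-406) + 4398604)*(2055803 + 2942698) = (-10095/3094 + 4398604)*(2055803 + 2942698) = (13609270681/3094)*4998501 = 68025953108249181/3094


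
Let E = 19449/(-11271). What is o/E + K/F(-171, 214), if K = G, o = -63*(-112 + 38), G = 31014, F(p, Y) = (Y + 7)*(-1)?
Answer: -1357302792/477581 ≈ -2842.0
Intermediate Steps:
F(p, Y) = -7 - Y (F(p, Y) = (7 + Y)*(-1) = -7 - Y)
o = 4662 (o = -63*(-74) = 4662)
K = 31014
E = -6483/3757 (E = 19449*(-1/11271) = -6483/3757 ≈ -1.7256)
o/E + K/F(-171, 214) = 4662/(-6483/3757) + 31014/(-7 - 1*214) = 4662*(-3757/6483) + 31014/(-7 - 214) = -5838378/2161 + 31014/(-221) = -5838378/2161 + 31014*(-1/221) = -5838378/2161 - 31014/221 = -1357302792/477581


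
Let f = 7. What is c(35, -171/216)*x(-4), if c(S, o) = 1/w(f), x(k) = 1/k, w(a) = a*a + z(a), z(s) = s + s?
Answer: -1/252 ≈ -0.0039683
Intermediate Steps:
z(s) = 2*s
w(a) = a**2 + 2*a (w(a) = a*a + 2*a = a**2 + 2*a)
c(S, o) = 1/63 (c(S, o) = 1/(7*(2 + 7)) = 1/(7*9) = 1/63)
c(35, -171/216)*x(-4) = (1/63)/(-4) = (1/63)*(-1/4) = -1/252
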